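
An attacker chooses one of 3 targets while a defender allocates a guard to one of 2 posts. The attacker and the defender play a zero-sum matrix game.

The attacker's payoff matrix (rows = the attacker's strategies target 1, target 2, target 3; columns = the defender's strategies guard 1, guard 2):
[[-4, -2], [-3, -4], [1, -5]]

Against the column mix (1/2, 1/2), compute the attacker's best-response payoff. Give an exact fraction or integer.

-2

target 1: (-4)·(1/2) + (-2)·(1/2) = -3.
target 2: (-3)·(1/2) + (-4)·(1/2) = -7/2.
target 3: (1)·(1/2) + (-5)·(1/2) = -2.
The best pure response is target 3 with expected payoff -2.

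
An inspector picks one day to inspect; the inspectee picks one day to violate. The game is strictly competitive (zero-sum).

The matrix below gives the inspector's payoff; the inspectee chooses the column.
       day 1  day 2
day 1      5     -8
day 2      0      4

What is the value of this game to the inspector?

20/17

Row minima are -8 and 0, so the inspector's maximin is 0; column maxima are 5 and 4, so the inspectee's minimax is 4. These differ, so the equilibrium is in mixed strategies.
Let the inspector play day 1 with probability p. The inspectee is indifferent when 5p = −8p + 4(1−p), giving p = 4/17.
Let the inspectee play day 1 with probability q. The inspector is indifferent when 5q − 8(1−q) = 4(1−q), giving q = 12/17.
The value is 5·(12/17) + (-8)·(5/17) = 20/17.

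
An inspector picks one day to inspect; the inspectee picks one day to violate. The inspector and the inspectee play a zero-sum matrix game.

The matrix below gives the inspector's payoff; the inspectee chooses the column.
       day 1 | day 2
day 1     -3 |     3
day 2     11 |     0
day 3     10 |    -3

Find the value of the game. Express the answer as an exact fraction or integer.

33/17

Row day 3 is strictly dominated by row day 2, so the inspector never plays it.
The remaining 2×2 game on (day 1, day 2) × (day 1, day 2) has no saddle point. Let the inspector play day 1 with probability p; indifference gives −3p + 11(1−p) = 3p, so p = 11/17.
Similarly the inspectee's optimal q on day 1 is 3/17, and the value is -3·(3/17) + (3)·(14/17) = 33/17.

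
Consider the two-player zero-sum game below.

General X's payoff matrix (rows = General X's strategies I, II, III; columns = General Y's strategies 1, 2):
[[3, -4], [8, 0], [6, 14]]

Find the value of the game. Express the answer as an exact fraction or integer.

Row I is strictly dominated by row II, so General X never plays it.
The remaining 2×2 game on (II, III) × (1, 2) has no saddle point. Let General X play II with probability p; indifference gives 8p + 6(1−p) = 14(1−p), so p = 1/2.
Similarly General Y's optimal q on 1 is 7/8, and the value is 8·(7/8) + (0)·(1/8) = 7.

7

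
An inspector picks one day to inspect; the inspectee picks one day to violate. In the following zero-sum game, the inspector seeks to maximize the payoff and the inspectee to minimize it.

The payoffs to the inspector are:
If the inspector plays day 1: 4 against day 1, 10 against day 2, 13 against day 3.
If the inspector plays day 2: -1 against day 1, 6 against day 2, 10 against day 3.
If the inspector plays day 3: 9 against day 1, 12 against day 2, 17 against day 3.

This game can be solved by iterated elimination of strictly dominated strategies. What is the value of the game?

Row day 2 is strictly dominated by row day 1 (4>-1, 10>6, 13>10); eliminate day 2.
Column day 2 is strictly dominated by day 1 for the inspectee (4<10, 9<12); eliminate day 2.
Column day 3 is strictly dominated by day 1 for the inspectee (4<13, 9<17); eliminate day 3.
Row day 1 is strictly dominated by row day 3 (9>4); eliminate day 1.
Only (day 3, day 1) remains, with payoff 9.

9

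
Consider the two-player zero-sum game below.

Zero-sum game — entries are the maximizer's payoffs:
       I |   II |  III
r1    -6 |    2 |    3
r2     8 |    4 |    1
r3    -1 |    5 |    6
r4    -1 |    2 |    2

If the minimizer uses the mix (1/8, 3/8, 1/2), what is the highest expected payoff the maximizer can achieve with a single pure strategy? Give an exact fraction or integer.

r1: (-6)·(1/8) + (2)·(3/8) + (3)·(1/2) = 3/2.
r2: (8)·(1/8) + (4)·(3/8) + (1)·(1/2) = 3.
r3: (-1)·(1/8) + (5)·(3/8) + (6)·(1/2) = 19/4.
r4: (-1)·(1/8) + (2)·(3/8) + (2)·(1/2) = 13/8.
The best pure response is r3 with expected payoff 19/4.

19/4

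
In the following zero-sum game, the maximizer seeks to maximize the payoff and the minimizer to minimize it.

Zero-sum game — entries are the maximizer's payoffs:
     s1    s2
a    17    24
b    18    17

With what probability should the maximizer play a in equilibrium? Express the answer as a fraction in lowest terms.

1/8

Row minima are 17 and 17, so the maximizer's maximin is 17; column maxima are 18 and 24, so the minimizer's minimax is 18. These differ, so the equilibrium is in mixed strategies.
Let the maximizer play a with probability p. The minimizer is indifferent when 17p + 18(1−p) = 24p + 17(1−p), giving p = 1/8.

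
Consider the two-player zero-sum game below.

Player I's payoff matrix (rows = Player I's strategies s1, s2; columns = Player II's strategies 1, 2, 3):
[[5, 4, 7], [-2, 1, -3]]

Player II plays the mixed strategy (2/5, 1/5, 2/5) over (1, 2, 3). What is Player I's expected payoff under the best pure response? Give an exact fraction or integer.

28/5

s1: (5)·(2/5) + (4)·(1/5) + (7)·(2/5) = 28/5.
s2: (-2)·(2/5) + (1)·(1/5) + (-3)·(2/5) = -9/5.
The best pure response is s1 with expected payoff 28/5.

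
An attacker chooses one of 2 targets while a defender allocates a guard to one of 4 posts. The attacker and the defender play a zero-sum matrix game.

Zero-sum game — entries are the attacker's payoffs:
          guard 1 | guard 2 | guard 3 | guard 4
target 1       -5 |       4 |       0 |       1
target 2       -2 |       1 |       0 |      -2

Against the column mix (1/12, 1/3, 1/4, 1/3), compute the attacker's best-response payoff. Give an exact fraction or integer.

target 1: (-5)·(1/12) + (4)·(1/3) + (0)·(1/4) + (1)·(1/3) = 5/4.
target 2: (-2)·(1/12) + (1)·(1/3) + (0)·(1/4) + (-2)·(1/3) = -1/2.
The best pure response is target 1 with expected payoff 5/4.

5/4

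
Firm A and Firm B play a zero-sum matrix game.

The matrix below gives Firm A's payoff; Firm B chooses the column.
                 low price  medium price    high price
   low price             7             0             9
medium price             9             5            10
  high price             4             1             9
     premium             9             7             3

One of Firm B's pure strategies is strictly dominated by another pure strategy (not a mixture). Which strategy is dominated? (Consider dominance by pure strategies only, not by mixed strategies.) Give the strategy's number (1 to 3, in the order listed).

1

Firm B prefers columns that give Firm A less. Compare low price with medium price: 0 < 7, 5 < 9, 1 < 4, 7 < 9.
So medium price strictly dominates low price for Firm B; low price is strictly dominated.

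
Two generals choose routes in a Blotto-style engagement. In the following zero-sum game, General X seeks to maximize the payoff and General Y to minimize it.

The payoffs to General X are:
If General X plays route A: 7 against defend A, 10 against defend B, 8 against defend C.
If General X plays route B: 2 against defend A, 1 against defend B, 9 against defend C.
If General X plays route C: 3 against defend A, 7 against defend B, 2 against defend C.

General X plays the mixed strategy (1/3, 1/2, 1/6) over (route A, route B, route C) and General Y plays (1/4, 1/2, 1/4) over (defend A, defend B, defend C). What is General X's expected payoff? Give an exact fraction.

Against (1/4, 1/2, 1/4), each row's expected payoff is route A: 35/4; route B: 13/4; route C: 19/4.
Taking the (1/3, 1/2, 1/6)-weighted average: (1/3)·(35/4) + (1/2)·(13/4) + (1/6)·(19/4) = 16/3.

16/3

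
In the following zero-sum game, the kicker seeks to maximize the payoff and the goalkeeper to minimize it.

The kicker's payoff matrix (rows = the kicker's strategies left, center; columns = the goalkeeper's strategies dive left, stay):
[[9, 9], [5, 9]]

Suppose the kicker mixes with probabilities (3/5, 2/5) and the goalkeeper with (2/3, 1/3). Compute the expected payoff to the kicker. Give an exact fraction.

Against (2/3, 1/3), each row's expected payoff is left: 9; center: 19/3.
Taking the (3/5, 2/5)-weighted average: (3/5)·(9) + (2/5)·(19/3) = 119/15.

119/15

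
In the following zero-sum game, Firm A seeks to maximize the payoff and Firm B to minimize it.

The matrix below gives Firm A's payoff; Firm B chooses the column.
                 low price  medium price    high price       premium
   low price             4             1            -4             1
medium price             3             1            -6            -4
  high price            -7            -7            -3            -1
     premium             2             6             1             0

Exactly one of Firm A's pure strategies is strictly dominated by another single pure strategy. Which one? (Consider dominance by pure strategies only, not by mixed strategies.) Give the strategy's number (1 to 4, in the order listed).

Compare high price with premium: 2 > -7, 6 > -7, 1 > -3, 0 > -1.
So premium strictly dominates high price for Firm A; high price is strictly dominated.

3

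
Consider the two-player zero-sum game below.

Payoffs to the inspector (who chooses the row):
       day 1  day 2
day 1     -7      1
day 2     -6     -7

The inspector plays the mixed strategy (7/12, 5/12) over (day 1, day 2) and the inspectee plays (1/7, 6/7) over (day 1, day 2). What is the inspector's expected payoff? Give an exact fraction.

Against (1/7, 6/7), each row's expected payoff is day 1: -1/7; day 2: -48/7.
Taking the (7/12, 5/12)-weighted average: (7/12)·(-1/7) + (5/12)·(-48/7) = -247/84.

-247/84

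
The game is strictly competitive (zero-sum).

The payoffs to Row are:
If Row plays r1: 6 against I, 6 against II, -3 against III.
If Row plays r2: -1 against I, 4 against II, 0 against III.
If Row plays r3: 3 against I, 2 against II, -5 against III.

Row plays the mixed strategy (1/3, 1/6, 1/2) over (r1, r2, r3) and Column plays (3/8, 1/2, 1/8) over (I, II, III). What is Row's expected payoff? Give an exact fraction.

Against (3/8, 1/2, 1/8), each row's expected payoff is r1: 39/8; r2: 13/8; r3: 3/2.
Taking the (1/3, 1/6, 1/2)-weighted average: (1/3)·(39/8) + (1/6)·(13/8) + (1/2)·(3/2) = 127/48.

127/48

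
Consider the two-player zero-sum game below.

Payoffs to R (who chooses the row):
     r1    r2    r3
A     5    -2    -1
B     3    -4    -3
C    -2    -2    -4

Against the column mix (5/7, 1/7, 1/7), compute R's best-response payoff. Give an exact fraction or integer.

A: (5)·(5/7) + (-2)·(1/7) + (-1)·(1/7) = 22/7.
B: (3)·(5/7) + (-4)·(1/7) + (-3)·(1/7) = 8/7.
C: (-2)·(5/7) + (-2)·(1/7) + (-4)·(1/7) = -16/7.
The best pure response is A with expected payoff 22/7.

22/7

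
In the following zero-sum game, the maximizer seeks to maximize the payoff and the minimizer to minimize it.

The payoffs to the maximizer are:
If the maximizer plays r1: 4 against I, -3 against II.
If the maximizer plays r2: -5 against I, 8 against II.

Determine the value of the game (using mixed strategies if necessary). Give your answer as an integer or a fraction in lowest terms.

17/20

Row minima are -3 and -5, so the maximizer's maximin is -3; column maxima are 4 and 8, so the minimizer's minimax is 4. These differ, so the equilibrium is in mixed strategies.
Let the maximizer play r1 with probability p. The minimizer is indifferent when 4p − 5(1−p) = −3p + 8(1−p), giving p = 13/20.
Let the minimizer play I with probability q. The maximizer is indifferent when 4q − 3(1−q) = −5q + 8(1−q), giving q = 11/20.
The value is 4·(11/20) + (-3)·(9/20) = 17/20.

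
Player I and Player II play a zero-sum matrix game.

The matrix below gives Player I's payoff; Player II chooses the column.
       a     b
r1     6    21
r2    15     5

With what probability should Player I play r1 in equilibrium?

2/5

Row minima are 6 and 5, so Player I's maximin is 6; column maxima are 15 and 21, so Player II's minimax is 15. These differ, so the equilibrium is in mixed strategies.
Let Player I play r1 with probability p. Player II is indifferent when 6p + 15(1−p) = 21p + 5(1−p), giving p = 2/5.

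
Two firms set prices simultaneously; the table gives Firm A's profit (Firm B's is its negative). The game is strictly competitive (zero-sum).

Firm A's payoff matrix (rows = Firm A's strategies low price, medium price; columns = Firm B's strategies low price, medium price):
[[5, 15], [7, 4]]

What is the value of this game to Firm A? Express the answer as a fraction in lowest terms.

Row minima are 5 and 4, so Firm A's maximin is 5; column maxima are 7 and 15, so Firm B's minimax is 7. These differ, so the equilibrium is in mixed strategies.
Let Firm A play low price with probability p. Firm B is indifferent when 5p + 7(1−p) = 15p + 4(1−p), giving p = 3/13.
Let Firm B play low price with probability q. Firm A is indifferent when 5q + 15(1−q) = 7q + 4(1−q), giving q = 11/13.
The value is 5·(11/13) + (15)·(2/13) = 85/13.

85/13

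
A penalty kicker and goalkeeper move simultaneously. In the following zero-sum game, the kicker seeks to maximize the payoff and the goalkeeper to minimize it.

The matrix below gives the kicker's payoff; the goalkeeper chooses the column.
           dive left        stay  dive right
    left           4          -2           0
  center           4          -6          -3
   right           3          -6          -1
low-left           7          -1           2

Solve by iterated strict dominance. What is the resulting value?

-1

Row center is strictly dominated by row low-left (7>4, -1>-6, 2>-3); eliminate center.
Row left is strictly dominated by row low-left (7>4, -1>-2, 2>0); eliminate left.
Column dive left is strictly dominated by stay for the goalkeeper (-6<3, -1<7); eliminate dive left.
Column dive right is strictly dominated by stay for the goalkeeper (-6<-1, -1<2); eliminate dive right.
Row right is strictly dominated by row low-left (-1>-6); eliminate right.
Only (low-left, stay) remains, with payoff -1.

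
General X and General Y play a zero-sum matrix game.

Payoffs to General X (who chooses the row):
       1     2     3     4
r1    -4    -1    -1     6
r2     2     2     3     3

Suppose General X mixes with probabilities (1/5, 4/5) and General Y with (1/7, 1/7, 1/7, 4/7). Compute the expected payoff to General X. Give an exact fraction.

94/35

Against (1/7, 1/7, 1/7, 4/7), each row's expected payoff is r1: 18/7; r2: 19/7.
Taking the (1/5, 4/5)-weighted average: (1/5)·(18/7) + (4/5)·(19/7) = 94/35.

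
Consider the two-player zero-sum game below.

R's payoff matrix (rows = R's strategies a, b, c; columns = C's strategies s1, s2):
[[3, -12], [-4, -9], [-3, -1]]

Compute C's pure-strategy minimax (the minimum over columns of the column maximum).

The worst case (largest entry) in each column is s1: 3, s2: -1.
The best (smallest) of these is -1.

-1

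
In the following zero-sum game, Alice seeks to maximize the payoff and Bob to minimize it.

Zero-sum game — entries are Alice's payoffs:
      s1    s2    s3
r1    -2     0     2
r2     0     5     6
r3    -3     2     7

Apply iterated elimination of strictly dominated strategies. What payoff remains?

0

Row r1 is strictly dominated by row r2 (0>-2, 5>0, 6>2); eliminate r1.
Column s2 is strictly dominated by s1 for Bob (0<5, -3<2); eliminate s2.
Column s3 is strictly dominated by s1 for Bob (0<6, -3<7); eliminate s3.
Row r3 is strictly dominated by row r2 (0>-3); eliminate r3.
Only (r2, s1) remains, with payoff 0.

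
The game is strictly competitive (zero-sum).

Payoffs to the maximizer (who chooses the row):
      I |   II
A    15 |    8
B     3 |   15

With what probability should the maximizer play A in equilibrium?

12/19

Row minima are 8 and 3, so the maximizer's maximin is 8; column maxima are 15 and 15, so the minimizer's minimax is 15. These differ, so the equilibrium is in mixed strategies.
Let the maximizer play A with probability p. The minimizer is indifferent when 15p + 3(1−p) = 8p + 15(1−p), giving p = 12/19.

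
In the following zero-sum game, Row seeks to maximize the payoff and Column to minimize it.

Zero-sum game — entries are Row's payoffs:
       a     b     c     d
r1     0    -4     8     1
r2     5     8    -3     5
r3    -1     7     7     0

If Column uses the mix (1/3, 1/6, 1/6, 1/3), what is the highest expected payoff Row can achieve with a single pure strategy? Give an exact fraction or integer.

25/6

r1: (0)·(1/3) + (-4)·(1/6) + (8)·(1/6) + (1)·(1/3) = 1.
r2: (5)·(1/3) + (8)·(1/6) + (-3)·(1/6) + (5)·(1/3) = 25/6.
r3: (-1)·(1/3) + (7)·(1/6) + (7)·(1/6) + (0)·(1/3) = 2.
The best pure response is r2 with expected payoff 25/6.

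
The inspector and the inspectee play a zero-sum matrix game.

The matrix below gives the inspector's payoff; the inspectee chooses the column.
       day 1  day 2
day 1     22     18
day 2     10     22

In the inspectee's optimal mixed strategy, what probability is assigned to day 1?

Row minima are 18 and 10, so the inspector's maximin is 18; column maxima are 22 and 22, so the inspectee's minimax is 22. These differ, so the equilibrium is in mixed strategies.
Let the inspectee play day 1 with probability q. The inspector is indifferent when 22q + 18(1−q) = 10q + 22(1−q), giving q = 1/4.

1/4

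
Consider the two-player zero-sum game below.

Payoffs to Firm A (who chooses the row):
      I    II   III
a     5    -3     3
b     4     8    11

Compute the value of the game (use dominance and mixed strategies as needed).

Column III is strictly dominated by II for Firm B (it gives Firm A more in every row).
The remaining 2×2 game on (a, b) × (I, II) has no saddle point. Let Firm A play a with probability p; indifference gives 5p + 4(1−p) = −3p + 8(1−p), so p = 1/3.
Similarly Firm B's optimal q on I is 11/12, and the value is 5·(11/12) + (-3)·(1/12) = 13/3.

13/3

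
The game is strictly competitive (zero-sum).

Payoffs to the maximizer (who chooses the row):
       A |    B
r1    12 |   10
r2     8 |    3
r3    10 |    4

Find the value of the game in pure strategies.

10

Row minima: 10, 3, 4 → the maximizer's maximin is 10.
Column maxima: 12, 10 → the minimizer's minimax is 10.
They coincide at (r1, B), so the value is 10.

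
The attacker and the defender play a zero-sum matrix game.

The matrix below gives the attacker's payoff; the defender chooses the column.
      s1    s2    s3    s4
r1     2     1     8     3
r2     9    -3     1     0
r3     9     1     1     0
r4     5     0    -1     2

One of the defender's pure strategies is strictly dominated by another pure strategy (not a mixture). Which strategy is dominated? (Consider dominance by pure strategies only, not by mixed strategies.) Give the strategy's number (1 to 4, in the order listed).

1

The defender prefers columns that give the attacker less. Compare s1 with s2: 1 < 2, -3 < 9, 1 < 9, 0 < 5.
So s2 strictly dominates s1 for the defender; s1 is strictly dominated.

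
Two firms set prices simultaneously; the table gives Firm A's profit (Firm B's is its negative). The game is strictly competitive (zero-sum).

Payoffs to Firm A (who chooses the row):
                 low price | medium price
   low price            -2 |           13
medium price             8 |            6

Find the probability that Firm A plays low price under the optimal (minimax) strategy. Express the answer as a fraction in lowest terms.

Row minima are -2 and 6, so Firm A's maximin is 6; column maxima are 8 and 13, so Firm B's minimax is 8. These differ, so the equilibrium is in mixed strategies.
Let Firm A play low price with probability p. Firm B is indifferent when −2p + 8(1−p) = 13p + 6(1−p), giving p = 2/17.

2/17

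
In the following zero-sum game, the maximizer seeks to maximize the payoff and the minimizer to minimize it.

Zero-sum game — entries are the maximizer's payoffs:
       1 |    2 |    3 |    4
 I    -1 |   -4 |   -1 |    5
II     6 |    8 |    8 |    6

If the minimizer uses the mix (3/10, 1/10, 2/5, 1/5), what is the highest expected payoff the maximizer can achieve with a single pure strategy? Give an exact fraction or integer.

I: (-1)·(3/10) + (-4)·(1/10) + (-1)·(2/5) + (5)·(1/5) = -1/10.
II: (6)·(3/10) + (8)·(1/10) + (8)·(2/5) + (6)·(1/5) = 7.
The best pure response is II with expected payoff 7.

7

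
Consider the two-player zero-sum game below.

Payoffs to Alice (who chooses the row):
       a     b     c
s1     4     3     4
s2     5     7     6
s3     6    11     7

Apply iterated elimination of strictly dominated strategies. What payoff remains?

6

Row s2 is strictly dominated by row s3 (6>5, 11>7, 7>6); eliminate s2.
Row s1 is strictly dominated by row s3 (6>4, 11>3, 7>4); eliminate s1.
Column c is strictly dominated by a for Bob (6<7); eliminate c.
Column b is strictly dominated by a for Bob (6<11); eliminate b.
Only (s3, a) remains, with payoff 6.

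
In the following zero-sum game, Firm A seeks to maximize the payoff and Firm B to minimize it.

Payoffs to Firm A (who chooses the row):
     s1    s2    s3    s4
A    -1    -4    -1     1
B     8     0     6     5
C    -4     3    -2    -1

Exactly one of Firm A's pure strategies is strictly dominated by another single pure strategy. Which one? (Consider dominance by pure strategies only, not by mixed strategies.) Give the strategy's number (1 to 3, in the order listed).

Compare A with B: 8 > -1, 0 > -4, 6 > -1, 5 > 1.
So B strictly dominates A for Firm A; A is strictly dominated.

1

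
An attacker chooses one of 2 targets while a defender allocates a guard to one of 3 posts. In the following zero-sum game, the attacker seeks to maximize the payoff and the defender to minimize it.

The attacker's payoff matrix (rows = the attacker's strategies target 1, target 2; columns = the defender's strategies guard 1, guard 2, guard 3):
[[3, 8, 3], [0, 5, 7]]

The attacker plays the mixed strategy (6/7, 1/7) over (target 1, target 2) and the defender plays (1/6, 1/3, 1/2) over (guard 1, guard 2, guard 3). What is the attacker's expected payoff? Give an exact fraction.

Against (1/6, 1/3, 1/2), each row's expected payoff is target 1: 14/3; target 2: 31/6.
Taking the (6/7, 1/7)-weighted average: (6/7)·(14/3) + (1/7)·(31/6) = 199/42.

199/42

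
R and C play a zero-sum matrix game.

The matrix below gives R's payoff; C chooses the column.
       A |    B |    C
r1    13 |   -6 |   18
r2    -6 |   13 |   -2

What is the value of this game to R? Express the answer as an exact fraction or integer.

Column C is strictly dominated by A for C (it gives R more in every row).
The remaining 2×2 game on (r1, r2) × (A, B) has no saddle point. Let R play r1 with probability p; indifference gives 13p − 6(1−p) = −6p + 13(1−p), so p = 1/2.
Similarly C's optimal q on A is 1/2, and the value is 13·(1/2) + (-6)·(1/2) = 7/2.

7/2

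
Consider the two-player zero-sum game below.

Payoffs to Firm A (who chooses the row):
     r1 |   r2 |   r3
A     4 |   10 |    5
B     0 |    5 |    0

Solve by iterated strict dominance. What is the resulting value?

Column r2 is strictly dominated by r1 for Firm B (4<10, 0<5); eliminate r2.
Row B is strictly dominated by row A (4>0, 5>0); eliminate B.
Column r3 is strictly dominated by r1 for Firm B (4<5); eliminate r3.
Only (A, r1) remains, with payoff 4.

4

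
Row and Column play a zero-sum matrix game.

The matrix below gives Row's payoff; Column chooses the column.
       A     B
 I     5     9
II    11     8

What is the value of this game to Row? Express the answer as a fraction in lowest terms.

59/7

Row minima are 5 and 8, so Row's maximin is 8; column maxima are 11 and 9, so Column's minimax is 9. These differ, so the equilibrium is in mixed strategies.
Let Row play I with probability p. Column is indifferent when 5p + 11(1−p) = 9p + 8(1−p), giving p = 3/7.
Let Column play A with probability q. Row is indifferent when 5q + 9(1−q) = 11q + 8(1−q), giving q = 1/7.
The value is 5·(1/7) + (9)·(6/7) = 59/7.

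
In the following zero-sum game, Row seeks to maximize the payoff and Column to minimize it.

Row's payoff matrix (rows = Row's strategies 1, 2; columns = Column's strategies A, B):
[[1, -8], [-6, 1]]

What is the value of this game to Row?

Row minima are -8 and -6, so Row's maximin is -6; column maxima are 1 and 1, so Column's minimax is 1. These differ, so the equilibrium is in mixed strategies.
Let Row play 1 with probability p. Column is indifferent when p − 6(1−p) = −8p + (1−p), giving p = 7/16.
Let Column play A with probability q. Row is indifferent when q − 8(1−q) = −6q + (1−q), giving q = 9/16.
The value is 1·(9/16) + (-8)·(7/16) = -47/16.

-47/16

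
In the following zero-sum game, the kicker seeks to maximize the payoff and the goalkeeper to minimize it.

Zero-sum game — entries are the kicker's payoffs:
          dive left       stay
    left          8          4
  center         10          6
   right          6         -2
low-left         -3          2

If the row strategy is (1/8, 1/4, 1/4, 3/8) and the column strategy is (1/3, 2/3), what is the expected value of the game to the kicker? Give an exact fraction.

67/24

Against (1/3, 2/3), each row's expected payoff is left: 16/3; center: 22/3; right: 2/3; low-left: 1/3.
Taking the (1/8, 1/4, 1/4, 3/8)-weighted average: (1/8)·(16/3) + (1/4)·(22/3) + (1/4)·(2/3) + (3/8)·(1/3) = 67/24.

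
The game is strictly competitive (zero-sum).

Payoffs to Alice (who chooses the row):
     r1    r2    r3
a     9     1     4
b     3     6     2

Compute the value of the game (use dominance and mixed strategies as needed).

Column r1 is strictly dominated by r3 for Bob (it gives Alice more in every row).
The remaining 2×2 game on (a, b) × (r2, r3) has no saddle point. Let Alice play a with probability p; indifference gives p + 6(1−p) = 4p + 2(1−p), so p = 4/7.
Similarly Bob's optimal q on r2 is 2/7, and the value is 1·(2/7) + (4)·(5/7) = 22/7.

22/7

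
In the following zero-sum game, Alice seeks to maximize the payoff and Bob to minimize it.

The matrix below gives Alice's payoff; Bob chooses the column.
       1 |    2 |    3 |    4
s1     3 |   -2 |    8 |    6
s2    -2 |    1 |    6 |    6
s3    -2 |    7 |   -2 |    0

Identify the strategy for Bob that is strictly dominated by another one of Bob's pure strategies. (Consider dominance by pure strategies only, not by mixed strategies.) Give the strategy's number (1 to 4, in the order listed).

4

Bob prefers columns that give Alice less. Compare 4 with 1: 3 < 6, -2 < 6, -2 < 0.
So 1 strictly dominates 4 for Bob; 4 is strictly dominated.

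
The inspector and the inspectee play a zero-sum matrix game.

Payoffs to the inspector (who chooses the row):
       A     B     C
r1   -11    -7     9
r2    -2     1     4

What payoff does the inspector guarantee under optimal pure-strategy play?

-2

Row minima: -11, -2 → the inspector's maximin is -2.
Column maxima: -2, 1, 9 → the inspectee's minimax is -2.
They coincide at (r2, A), so the value is -2.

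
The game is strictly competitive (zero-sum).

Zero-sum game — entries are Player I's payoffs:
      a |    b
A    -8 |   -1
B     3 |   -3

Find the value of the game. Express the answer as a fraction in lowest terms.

Row minima are -8 and -3, so Player I's maximin is -3; column maxima are 3 and -1, so Player II's minimax is -1. These differ, so the equilibrium is in mixed strategies.
Let Player I play A with probability p. Player II is indifferent when −8p + 3(1−p) = −p − 3(1−p), giving p = 6/13.
Let Player II play a with probability q. Player I is indifferent when −8q − (1−q) = 3q − 3(1−q), giving q = 2/13.
The value is -8·(2/13) + (-1)·(11/13) = -27/13.

-27/13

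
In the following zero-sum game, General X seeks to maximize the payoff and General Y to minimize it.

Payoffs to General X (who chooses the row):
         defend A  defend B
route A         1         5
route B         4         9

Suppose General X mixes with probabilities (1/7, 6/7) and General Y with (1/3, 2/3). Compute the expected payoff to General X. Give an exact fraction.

Against (1/3, 2/3), each row's expected payoff is route A: 11/3; route B: 22/3.
Taking the (1/7, 6/7)-weighted average: (1/7)·(11/3) + (6/7)·(22/3) = 143/21.

143/21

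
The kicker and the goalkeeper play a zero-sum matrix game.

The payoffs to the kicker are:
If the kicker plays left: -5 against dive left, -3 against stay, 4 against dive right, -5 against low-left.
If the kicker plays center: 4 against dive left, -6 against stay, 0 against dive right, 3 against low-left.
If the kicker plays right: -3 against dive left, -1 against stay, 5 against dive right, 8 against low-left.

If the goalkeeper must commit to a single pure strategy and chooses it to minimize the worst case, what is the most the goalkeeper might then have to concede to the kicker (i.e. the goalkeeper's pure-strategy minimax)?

-1

The worst case (largest entry) in each column is dive left: 4, stay: -1, dive right: 5, low-left: 8.
The best (smallest) of these is -1.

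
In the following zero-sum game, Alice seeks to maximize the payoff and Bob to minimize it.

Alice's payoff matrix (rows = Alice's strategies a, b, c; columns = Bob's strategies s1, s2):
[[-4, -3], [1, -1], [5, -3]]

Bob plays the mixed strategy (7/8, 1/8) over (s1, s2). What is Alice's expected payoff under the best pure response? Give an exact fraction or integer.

4

a: (-4)·(7/8) + (-3)·(1/8) = -31/8.
b: (1)·(7/8) + (-1)·(1/8) = 3/4.
c: (5)·(7/8) + (-3)·(1/8) = 4.
The best pure response is c with expected payoff 4.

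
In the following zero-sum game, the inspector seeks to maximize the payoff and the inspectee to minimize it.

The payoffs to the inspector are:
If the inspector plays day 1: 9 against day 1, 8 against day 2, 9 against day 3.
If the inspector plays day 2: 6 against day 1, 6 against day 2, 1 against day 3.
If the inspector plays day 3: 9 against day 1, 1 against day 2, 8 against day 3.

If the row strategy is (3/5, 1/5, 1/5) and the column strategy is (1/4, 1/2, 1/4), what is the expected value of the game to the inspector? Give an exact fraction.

Against (1/4, 1/2, 1/4), each row's expected payoff is day 1: 17/2; day 2: 19/4; day 3: 19/4.
Taking the (3/5, 1/5, 1/5)-weighted average: (3/5)·(17/2) + (1/5)·(19/4) + (1/5)·(19/4) = 7.

7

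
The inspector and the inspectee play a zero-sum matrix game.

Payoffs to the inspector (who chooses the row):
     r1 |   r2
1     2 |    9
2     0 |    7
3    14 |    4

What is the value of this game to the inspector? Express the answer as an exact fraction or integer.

118/17

Row 2 is strictly dominated by row 1, so the inspector never plays it.
The remaining 2×2 game on (1, 3) × (r1, r2) has no saddle point. Let the inspector play 1 with probability p; indifference gives 2p + 14(1−p) = 9p + 4(1−p), so p = 10/17.
Similarly the inspectee's optimal q on r1 is 5/17, and the value is 2·(5/17) + (9)·(12/17) = 118/17.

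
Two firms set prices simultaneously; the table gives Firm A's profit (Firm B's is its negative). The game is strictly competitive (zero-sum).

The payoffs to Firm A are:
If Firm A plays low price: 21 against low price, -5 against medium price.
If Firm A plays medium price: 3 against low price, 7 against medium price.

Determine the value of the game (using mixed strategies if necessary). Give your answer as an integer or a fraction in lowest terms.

27/5

Row minima are -5 and 3, so Firm A's maximin is 3; column maxima are 21 and 7, so Firm B's minimax is 7. These differ, so the equilibrium is in mixed strategies.
Let Firm A play low price with probability p. Firm B is indifferent when 21p + 3(1−p) = −5p + 7(1−p), giving p = 2/15.
Let Firm B play low price with probability q. Firm A is indifferent when 21q − 5(1−q) = 3q + 7(1−q), giving q = 2/5.
The value is 21·(2/5) + (-5)·(3/5) = 27/5.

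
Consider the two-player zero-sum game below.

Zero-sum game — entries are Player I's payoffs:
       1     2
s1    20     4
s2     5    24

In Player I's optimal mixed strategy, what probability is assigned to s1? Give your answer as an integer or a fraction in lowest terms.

Row minima are 4 and 5, so Player I's maximin is 5; column maxima are 20 and 24, so Player II's minimax is 20. These differ, so the equilibrium is in mixed strategies.
Let Player I play s1 with probability p. Player II is indifferent when 20p + 5(1−p) = 4p + 24(1−p), giving p = 19/35.

19/35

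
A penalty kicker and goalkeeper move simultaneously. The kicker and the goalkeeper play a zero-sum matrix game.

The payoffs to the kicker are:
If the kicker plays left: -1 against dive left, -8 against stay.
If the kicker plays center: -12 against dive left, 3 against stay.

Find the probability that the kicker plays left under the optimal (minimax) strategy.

15/22

Row minima are -8 and -12, so the kicker's maximin is -8; column maxima are -1 and 3, so the goalkeeper's minimax is -1. These differ, so the equilibrium is in mixed strategies.
Let the kicker play left with probability p. The goalkeeper is indifferent when −p − 12(1−p) = −8p + 3(1−p), giving p = 15/22.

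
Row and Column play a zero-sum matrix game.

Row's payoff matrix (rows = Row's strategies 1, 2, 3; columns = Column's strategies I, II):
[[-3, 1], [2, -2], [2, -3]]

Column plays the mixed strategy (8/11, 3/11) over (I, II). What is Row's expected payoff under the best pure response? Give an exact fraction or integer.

1: (-3)·(8/11) + (1)·(3/11) = -21/11.
2: (2)·(8/11) + (-2)·(3/11) = 10/11.
3: (2)·(8/11) + (-3)·(3/11) = 7/11.
The best pure response is 2 with expected payoff 10/11.

10/11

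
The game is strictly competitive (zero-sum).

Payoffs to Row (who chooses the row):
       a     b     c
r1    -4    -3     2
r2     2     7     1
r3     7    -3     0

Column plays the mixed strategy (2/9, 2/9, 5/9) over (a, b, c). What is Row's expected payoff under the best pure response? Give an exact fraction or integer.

23/9

r1: (-4)·(2/9) + (-3)·(2/9) + (2)·(5/9) = -4/9.
r2: (2)·(2/9) + (7)·(2/9) + (1)·(5/9) = 23/9.
r3: (7)·(2/9) + (-3)·(2/9) + (0)·(5/9) = 8/9.
The best pure response is r2 with expected payoff 23/9.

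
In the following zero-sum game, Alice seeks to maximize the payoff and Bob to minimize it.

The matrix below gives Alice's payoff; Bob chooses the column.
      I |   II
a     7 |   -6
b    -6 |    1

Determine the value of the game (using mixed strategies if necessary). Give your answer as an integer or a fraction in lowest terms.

-29/20

Row minima are -6 and -6, so Alice's maximin is -6; column maxima are 7 and 1, so Bob's minimax is 1. These differ, so the equilibrium is in mixed strategies.
Let Alice play a with probability p. Bob is indifferent when 7p − 6(1−p) = −6p + (1−p), giving p = 7/20.
Let Bob play I with probability q. Alice is indifferent when 7q − 6(1−q) = −6q + (1−q), giving q = 7/20.
The value is 7·(7/20) + (-6)·(13/20) = -29/20.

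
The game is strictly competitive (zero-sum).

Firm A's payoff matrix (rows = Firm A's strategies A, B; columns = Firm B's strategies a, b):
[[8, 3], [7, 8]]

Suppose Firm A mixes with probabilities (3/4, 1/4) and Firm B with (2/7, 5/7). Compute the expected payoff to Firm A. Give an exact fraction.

21/4

Against (2/7, 5/7), each row's expected payoff is A: 31/7; B: 54/7.
Taking the (3/4, 1/4)-weighted average: (3/4)·(31/7) + (1/4)·(54/7) = 21/4.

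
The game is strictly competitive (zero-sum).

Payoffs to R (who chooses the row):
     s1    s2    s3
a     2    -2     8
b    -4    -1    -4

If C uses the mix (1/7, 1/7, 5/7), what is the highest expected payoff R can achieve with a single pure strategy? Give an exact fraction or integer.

a: (2)·(1/7) + (-2)·(1/7) + (8)·(5/7) = 40/7.
b: (-4)·(1/7) + (-1)·(1/7) + (-4)·(5/7) = -25/7.
The best pure response is a with expected payoff 40/7.

40/7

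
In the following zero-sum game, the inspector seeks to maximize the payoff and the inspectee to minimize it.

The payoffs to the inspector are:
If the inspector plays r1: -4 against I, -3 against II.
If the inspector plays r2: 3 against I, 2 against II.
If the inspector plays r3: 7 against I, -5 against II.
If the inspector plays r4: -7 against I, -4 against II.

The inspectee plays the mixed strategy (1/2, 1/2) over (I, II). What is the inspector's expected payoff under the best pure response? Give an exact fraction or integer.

5/2

r1: (-4)·(1/2) + (-3)·(1/2) = -7/2.
r2: (3)·(1/2) + (2)·(1/2) = 5/2.
r3: (7)·(1/2) + (-5)·(1/2) = 1.
r4: (-7)·(1/2) + (-4)·(1/2) = -11/2.
The best pure response is r2 with expected payoff 5/2.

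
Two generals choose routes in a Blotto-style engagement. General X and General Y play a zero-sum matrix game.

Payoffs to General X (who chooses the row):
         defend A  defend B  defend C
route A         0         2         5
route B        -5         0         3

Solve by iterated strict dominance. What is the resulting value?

0

Column defend C is strictly dominated by defend A for General Y (0<5, -5<3); eliminate defend C.
Column defend B is strictly dominated by defend A for General Y (0<2, -5<0); eliminate defend B.
Row route B is strictly dominated by row route A (0>-5); eliminate route B.
Only (route A, defend A) remains, with payoff 0.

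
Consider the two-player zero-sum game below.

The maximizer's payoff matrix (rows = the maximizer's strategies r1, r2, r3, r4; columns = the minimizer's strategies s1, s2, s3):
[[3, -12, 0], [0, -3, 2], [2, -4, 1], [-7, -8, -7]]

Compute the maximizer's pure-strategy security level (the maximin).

The worst-case payoff for each row is r1: -12, r2: -3, r3: -4, r4: -8.
The best of these is -3.

-3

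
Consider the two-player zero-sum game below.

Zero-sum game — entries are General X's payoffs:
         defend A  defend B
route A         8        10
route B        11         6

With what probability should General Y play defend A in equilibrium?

Row minima are 8 and 6, so General X's maximin is 8; column maxima are 11 and 10, so General Y's minimax is 10. These differ, so the equilibrium is in mixed strategies.
Let General Y play defend A with probability q. General X is indifferent when 8q + 10(1−q) = 11q + 6(1−q), giving q = 4/7.

4/7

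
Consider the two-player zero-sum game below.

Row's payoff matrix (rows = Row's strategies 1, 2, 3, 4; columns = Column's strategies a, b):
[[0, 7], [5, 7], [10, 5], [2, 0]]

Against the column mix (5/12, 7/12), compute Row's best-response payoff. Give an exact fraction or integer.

1: (0)·(5/12) + (7)·(7/12) = 49/12.
2: (5)·(5/12) + (7)·(7/12) = 37/6.
3: (10)·(5/12) + (5)·(7/12) = 85/12.
4: (2)·(5/12) + (0)·(7/12) = 5/6.
The best pure response is 3 with expected payoff 85/12.

85/12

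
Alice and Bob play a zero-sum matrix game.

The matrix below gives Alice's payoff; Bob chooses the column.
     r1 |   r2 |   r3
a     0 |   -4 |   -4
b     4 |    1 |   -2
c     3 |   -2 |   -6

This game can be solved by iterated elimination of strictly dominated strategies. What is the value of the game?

Column r1 is strictly dominated by r2 for Bob (-4<0, 1<4, -2<3); eliminate r1.
Row a is strictly dominated by row b (1>-4, -2>-4); eliminate a.
Row c is strictly dominated by row b (1>-2, -2>-6); eliminate c.
Column r2 is strictly dominated by r3 for Bob (-2<1); eliminate r2.
Only (b, r3) remains, with payoff -2.

-2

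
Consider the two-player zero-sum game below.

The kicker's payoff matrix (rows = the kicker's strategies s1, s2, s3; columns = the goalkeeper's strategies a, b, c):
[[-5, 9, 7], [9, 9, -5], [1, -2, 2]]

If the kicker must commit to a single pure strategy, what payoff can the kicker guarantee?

The worst-case payoff for each row is s1: -5, s2: -5, s3: -2.
The best of these is -2.

-2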